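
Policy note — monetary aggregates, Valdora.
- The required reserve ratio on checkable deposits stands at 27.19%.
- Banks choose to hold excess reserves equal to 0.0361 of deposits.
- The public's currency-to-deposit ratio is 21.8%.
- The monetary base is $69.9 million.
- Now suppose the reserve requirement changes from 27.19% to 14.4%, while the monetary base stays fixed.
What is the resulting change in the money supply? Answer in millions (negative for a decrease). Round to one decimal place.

$52.0 million

Initially m₁ = (1 + 0.218) / (0.2719 + 0.0361 + 0.218) ≈ 2.3156, so M₁ = 2.3156 × 69.9 ≈ 161.8604 million.
After the change m₂ = (1 + 0.218) / (0.144 + 0.0361 + 0.218) ≈ 3.0595, so M₂ = 3.0595 × 69.9 ≈ 213.859 million.
ΔM = M₂ − M₁ = 213.859 − 161.8604 = 51.9986 million.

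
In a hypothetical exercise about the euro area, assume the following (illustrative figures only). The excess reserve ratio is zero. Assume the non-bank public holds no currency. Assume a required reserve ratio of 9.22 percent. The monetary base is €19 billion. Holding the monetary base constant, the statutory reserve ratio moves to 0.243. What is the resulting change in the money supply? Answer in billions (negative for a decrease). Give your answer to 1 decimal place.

Initially m₁ = 1 / (0.0922) ≈ 10.8460, so M₁ = 10.8460 × 19 = 206.074 billion.
After the change m₂ = 1 / (0.243) ≈ 4.1152, so M₂ = 4.1152 × 19 = 78.1888 billion.
ΔM = M₂ − M₁ = 78.1888 − 206.074 = -127.8852 billion.

-127.9 billion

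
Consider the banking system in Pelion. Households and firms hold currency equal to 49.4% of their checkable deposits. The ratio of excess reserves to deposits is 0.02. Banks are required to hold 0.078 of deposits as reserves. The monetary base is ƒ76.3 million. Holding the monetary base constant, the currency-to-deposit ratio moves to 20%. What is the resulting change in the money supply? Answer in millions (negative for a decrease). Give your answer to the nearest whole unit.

ƒ115 million

Initially m₁ = (1 + 0.494) / (0.078 + 0.02 + 0.494) ≈ 2.5236, so M₁ = 2.5236 × 76.3 ≈ 192.5507 million.
After the change m₂ = (1 + 0.2) / (0.078 + 0.02 + 0.2) ≈ 4.0268, so M₂ = 4.0268 × 76.3 ≈ 307.2448 million.
ΔM = M₂ − M₁ = 307.2448 − 192.5507 = 114.6941 million.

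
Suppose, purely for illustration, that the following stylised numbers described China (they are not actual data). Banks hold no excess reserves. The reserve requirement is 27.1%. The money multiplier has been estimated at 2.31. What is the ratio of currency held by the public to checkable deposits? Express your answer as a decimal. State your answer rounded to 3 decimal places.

Using m = 2.31. From m = (1 + c)/(c + rr + e), rearranging gives 1 + c = m·(c + rr + e), so c·(1 − m) = m·(rr + e) − 1.
Hence c = [m·(rr + e) − 1]/(1 − m) = [2.31 × (0.271 + 0) − 1] / (1 − 2.31) ≈ 0.285489.

0.285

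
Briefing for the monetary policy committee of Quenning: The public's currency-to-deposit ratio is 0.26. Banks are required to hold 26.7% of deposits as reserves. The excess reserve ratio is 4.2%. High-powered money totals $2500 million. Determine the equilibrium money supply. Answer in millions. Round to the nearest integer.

The money multiplier is m = (1 + c) / (rr + e + c) = (1 + 0.26) / (0.267 + 0.042 + 0.26) ≈ 2.21441.
So M = m × MB = 2.21441 × 2500 = 5536.025 million.

$5536 million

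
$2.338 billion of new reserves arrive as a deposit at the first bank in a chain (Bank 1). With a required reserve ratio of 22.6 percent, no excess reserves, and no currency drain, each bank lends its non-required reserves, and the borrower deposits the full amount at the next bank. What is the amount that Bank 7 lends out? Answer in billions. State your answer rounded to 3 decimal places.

$0.389 billion

Each bank lends a fraction (1 − rr) = 0.7740 of the deposit it receives, so Bank 7 receives 2.338·0.7740^6 and lends 2.338·0.7740^7 ≈ 0.3891 billion.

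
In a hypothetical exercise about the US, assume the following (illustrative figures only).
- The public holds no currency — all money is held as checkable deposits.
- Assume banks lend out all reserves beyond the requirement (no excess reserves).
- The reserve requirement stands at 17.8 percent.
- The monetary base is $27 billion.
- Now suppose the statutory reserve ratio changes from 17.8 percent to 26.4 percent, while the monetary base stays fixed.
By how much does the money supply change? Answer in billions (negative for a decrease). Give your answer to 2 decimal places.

Initially m₁ = 1 / (0.178) ≈ 5.61798, so M₁ = 5.61798 × 27 ≈ 151.6855 billion.
After the change m₂ = 1 / (0.264) ≈ 3.78788, so M₂ = 3.78788 × 27 ≈ 102.2728 billion.
ΔM = M₂ − M₁ = 102.2728 − 151.6855 = -49.4127 billion.

-49.41 billion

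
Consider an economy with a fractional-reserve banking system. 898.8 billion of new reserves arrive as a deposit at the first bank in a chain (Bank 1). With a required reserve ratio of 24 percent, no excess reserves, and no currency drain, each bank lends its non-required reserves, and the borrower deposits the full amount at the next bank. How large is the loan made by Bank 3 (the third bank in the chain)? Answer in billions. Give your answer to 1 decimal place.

Each bank lends a fraction (1 − rr) = 0.7600 of the deposit it receives, so Bank 3 receives 898.8·0.7600^2 and lends 898.8·0.7600^3 ≈ 394.5516 billion.

394.6 billion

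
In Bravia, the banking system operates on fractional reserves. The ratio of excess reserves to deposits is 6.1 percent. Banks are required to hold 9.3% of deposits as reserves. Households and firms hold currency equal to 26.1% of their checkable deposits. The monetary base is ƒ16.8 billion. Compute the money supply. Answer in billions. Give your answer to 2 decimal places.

ƒ51.05 billion

The money multiplier is m = (1 + c) / (rr + e + c) = (1 + 0.261) / (0.093 + 0.061 + 0.261) ≈ 3.03855.
So M = m × MB = 3.03855 × 16.8 ≈ 51.0476 billion.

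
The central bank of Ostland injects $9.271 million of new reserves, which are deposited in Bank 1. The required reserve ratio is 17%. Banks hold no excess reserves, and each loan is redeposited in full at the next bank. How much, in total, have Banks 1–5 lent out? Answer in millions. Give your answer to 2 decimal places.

$27.43 million

Bank i lends (1 − rr)^i of the original deposit: Bank 1 lends 9.271·0.8300 ≈ 7.6949, Bank 2 lends 9.271·0.8300² ≈ 6.3868, and so on.
Summing a geometric series: total = 9.271·[0.8300·(1 − 0.8300^5) / (1 − 0.8300)] ≈ 27.4345 million.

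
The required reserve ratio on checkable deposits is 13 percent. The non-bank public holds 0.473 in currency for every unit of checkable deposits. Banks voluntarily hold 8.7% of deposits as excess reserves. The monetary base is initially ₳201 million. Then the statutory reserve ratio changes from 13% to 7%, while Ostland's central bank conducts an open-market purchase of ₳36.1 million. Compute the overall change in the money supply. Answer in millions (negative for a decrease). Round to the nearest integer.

Before: m₁ = (1 + 0.473) / (0.13 + 0.087 + 0.473) ≈ 2.1348, MB₁ = 201, so M₁ = 2.1348 × 201 = 429.0948 million.
After: m₂ = (1 + 0.473) / (0.07 + 0.087 + 0.473) ≈ 2.3381, MB₂ = 201 + 36.1 = 237.1, so M₂ = 2.3381 × 237.1 ≈ 554.3635 million.
ΔM = M₂ − M₁ = 554.3635 − 429.0948 = 125.2687 million.

₳125 million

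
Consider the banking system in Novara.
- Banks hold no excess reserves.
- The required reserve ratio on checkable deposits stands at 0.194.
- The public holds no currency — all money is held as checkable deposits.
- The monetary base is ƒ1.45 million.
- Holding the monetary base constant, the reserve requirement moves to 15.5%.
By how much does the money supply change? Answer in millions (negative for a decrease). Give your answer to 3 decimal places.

ƒ1.881 million

Initially m₁ = 1 / (0.194) ≈ 5.15464, so M₁ = 5.15464 × 1.45 ≈ 7.4742 million.
After the change m₂ = 1 / (0.155) ≈ 6.45161, so M₂ = 6.45161 × 1.45 ≈ 9.3548 million.
ΔM = M₂ − M₁ = 9.3548 − 7.4742 = 1.8806 million.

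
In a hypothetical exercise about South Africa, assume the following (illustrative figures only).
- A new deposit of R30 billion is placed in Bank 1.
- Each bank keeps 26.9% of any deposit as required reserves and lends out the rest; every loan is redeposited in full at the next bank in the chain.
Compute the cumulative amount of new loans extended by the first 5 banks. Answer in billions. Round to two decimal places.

Bank i lends (1 − rr)^i of the original deposit: Bank 1 lends 30·0.7310 = 21.9300, Bank 2 lends 30·0.7310² ≈ 16.0308, and so on.
Summing a geometric series: total = 30·[0.7310·(1 − 0.7310^5) / (1 − 0.7310)] ≈ 64.5075 billion.

R64.51 billion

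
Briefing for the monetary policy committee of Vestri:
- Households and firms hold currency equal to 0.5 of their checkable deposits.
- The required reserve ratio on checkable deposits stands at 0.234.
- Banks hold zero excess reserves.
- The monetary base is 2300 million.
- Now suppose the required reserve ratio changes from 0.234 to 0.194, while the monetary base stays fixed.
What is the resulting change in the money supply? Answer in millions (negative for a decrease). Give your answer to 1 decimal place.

Initially m₁ = (1 + 0.5) / (0.234 + 0.5) ≈ 2.043597, so M₁ = 2.043597 × 2300 = 4700.2731 million.
After the change m₂ = (1 + 0.5) / (0.194 + 0.5) ≈ 2.161383, so M₂ = 2.161383 × 2300 = 4971.1809 million.
ΔM = M₂ − M₁ = 4971.1809 − 4700.2731 = 270.9078 million.

270.9 million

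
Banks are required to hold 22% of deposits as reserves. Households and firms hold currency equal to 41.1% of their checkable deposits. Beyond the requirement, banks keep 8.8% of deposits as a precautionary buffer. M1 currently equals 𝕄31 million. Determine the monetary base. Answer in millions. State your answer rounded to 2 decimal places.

The money multiplier is m = (1 + c) / (rr + e + c) = (1 + 0.411) / (0.22 + 0.088 + 0.411) ≈ 1.96245.
MB = M / m = 31 / 1.96245 ≈ 15.7966 million.

𝕄15.80 million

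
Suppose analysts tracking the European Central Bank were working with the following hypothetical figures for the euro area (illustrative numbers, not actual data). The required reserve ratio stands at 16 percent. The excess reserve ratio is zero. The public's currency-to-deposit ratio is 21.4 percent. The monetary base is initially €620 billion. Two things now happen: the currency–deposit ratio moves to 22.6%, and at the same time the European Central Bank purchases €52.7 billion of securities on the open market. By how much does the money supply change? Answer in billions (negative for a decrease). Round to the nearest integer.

Before: m₁ = (1 + 0.214) / (0.16 + 0.214) ≈ 3.2460, MB₁ = 620, so M₁ = 3.2460 × 620 = 2012.52 billion.
After: m₂ = (1 + 0.226) / (0.16 + 0.226) ≈ 3.1762, MB₂ = 620 + 52.7 = 672.7, so M₂ = 3.1762 × 672.7 ≈ 2136.6297 billion.
ΔM = M₂ − M₁ = 2136.6297 − 2012.52 = 124.1097 billion.

€124 billion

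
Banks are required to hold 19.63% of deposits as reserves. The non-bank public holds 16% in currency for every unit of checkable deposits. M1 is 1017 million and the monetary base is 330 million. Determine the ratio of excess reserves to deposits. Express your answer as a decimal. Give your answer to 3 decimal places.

0.020

Using m = M/MB = 1017/330 ≈ 3.081818. Since m = (1 + c)/(c + rr + e), the denominator satisfies c + rr + e = (1 + c)/m = (1 + 0.16) / 3.081818 ≈ 0.376401.
With c = 0.16 and rr = 0.1963, the ratio of excess reserves to deposits is 0.376401 − 0.16 − 0.1963 = 0.020101.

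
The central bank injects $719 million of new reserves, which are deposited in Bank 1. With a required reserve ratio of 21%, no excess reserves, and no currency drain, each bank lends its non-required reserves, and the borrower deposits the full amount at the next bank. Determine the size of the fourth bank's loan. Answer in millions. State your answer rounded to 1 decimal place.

Each bank lends a fraction (1 − rr) = 0.7900 of the deposit it receives, so Bank 4 receives 719·0.7900^3 and lends 719·0.7900^4 ≈ 280.0511 million.

$280.1 million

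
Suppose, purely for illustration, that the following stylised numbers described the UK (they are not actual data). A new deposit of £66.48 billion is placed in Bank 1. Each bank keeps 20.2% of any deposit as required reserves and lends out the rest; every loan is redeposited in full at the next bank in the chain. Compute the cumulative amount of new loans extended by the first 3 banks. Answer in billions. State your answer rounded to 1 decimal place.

£129.2 billion

Bank i lends (1 − rr)^i of the original deposit: Bank 1 lends 66.48·0.7980 ≈ 53.0510, Bank 2 lends 66.48·0.7980² ≈ 42.3347, and so on.
Summing a geometric series: total = 66.48·[0.7980·(1 − 0.7980^3) / (1 − 0.7980)] ≈ 129.1689 billion.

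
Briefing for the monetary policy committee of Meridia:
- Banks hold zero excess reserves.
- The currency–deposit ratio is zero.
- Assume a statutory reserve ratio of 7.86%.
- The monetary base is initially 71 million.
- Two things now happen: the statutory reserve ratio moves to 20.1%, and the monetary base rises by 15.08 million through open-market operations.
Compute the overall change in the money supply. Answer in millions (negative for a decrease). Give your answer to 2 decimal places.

-475.05 million

Before: m₁ = 1 / (0.0786) ≈ 12.72265, MB₁ = 71, so M₁ = 12.72265 × 71 ≈ 903.3081 million.
After: m₂ = 1 / (0.201) ≈ 4.97512, MB₂ = 71 + 15.08 = 86.08, so M₂ = 4.97512 × 86.08 ≈ 428.2583 million.
ΔM = M₂ − M₁ = 428.2583 − 903.3081 = -475.0498 million.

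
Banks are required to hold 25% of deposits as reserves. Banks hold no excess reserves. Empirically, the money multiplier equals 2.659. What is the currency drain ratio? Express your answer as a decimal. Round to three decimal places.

Using m = 2.659. From m = (1 + c)/(c + rr + e), rearranging gives 1 + c = m·(c + rr + e), so c·(1 − m) = m·(rr + e) − 1.
Hence c = [m·(rr + e) − 1]/(1 − m) = [2.659 × (0.25 + 0) − 1] / (1 − 2.659) ≈ 0.202080.

0.202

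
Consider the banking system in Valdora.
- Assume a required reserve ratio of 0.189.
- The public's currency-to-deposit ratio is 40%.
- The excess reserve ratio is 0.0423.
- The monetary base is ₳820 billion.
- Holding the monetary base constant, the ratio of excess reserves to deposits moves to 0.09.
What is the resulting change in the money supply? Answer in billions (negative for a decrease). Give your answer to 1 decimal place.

Initially m₁ = (1 + 0.4) / (0.189 + 0.0423 + 0.4) ≈ 2.21765, so M₁ = 2.21765 × 820 = 1818.473 billion.
After the change m₂ = (1 + 0.4) / (0.189 + 0.09 + 0.4) ≈ 2.06186, so M₂ = 2.06186 × 820 = 1690.7252 billion.
ΔM = M₂ − M₁ = 1690.7252 − 1818.473 = -127.7478 billion.

-127.7 billion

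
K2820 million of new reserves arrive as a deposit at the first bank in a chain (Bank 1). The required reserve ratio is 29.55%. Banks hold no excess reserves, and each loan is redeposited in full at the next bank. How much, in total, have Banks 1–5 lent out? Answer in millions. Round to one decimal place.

Bank i lends (1 − rr)^i of the original deposit: Bank 1 lends 2820·0.7045 = 1986.6900, Bank 2 lends 2820·0.7045² ≈ 1399.6231, and so on.
Summing a geometric series: total = 2820·[0.7045·(1 − 0.7045^5) / (1 − 0.7045)] ≈ 5556.3978 million.

K5556.4 million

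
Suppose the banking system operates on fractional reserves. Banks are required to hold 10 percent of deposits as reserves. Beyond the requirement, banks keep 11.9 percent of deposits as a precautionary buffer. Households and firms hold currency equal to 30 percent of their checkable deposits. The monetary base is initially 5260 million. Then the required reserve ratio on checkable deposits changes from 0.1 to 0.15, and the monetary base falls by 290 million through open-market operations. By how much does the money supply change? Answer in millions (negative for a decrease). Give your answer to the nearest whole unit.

Before: m₁ = (1 + 0.3) / (0.1 + 0.119 + 0.3) ≈ 2.50482, MB₁ = 5260, so M₁ = 2.50482 × 5260 = 13175.3532 million.
After: m₂ = (1 + 0.3) / (0.15 + 0.119 + 0.3) ≈ 2.28471, MB₂ = 5260 − 290 = 4970, so M₂ = 2.28471 × 4970 = 11355.0087 million.
ΔM = M₂ − M₁ = 11355.0087 − 13175.3532 = -1820.3445 million.

-1820 million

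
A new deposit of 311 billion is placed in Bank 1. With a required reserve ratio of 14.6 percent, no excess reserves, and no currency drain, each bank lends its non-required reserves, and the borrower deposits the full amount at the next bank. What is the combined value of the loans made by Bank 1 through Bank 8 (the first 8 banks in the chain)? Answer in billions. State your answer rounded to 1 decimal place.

1304.5 billion

Bank i lends (1 − rr)^i of the original deposit: Bank 1 lends 311·0.8540 = 265.5940, Bank 2 lends 311·0.8540² ≈ 226.8173, and so on.
Summing a geometric series: total = 311·[0.8540·(1 − 0.8540^8) / (1 − 0.8540)] ≈ 1304.4676 billion.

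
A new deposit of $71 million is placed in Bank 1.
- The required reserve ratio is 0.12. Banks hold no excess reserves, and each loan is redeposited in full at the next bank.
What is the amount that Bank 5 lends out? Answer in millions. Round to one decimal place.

Each bank lends a fraction (1 − rr) = 0.8800 of the deposit it receives, so Bank 5 receives 71·0.8800^4 and lends 71·0.8800^5 ≈ 37.4690 million.

$37.5 million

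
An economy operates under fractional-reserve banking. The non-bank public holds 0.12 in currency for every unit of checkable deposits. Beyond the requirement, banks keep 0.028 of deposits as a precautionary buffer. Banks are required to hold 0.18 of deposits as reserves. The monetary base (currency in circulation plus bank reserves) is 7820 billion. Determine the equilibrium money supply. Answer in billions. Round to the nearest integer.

26702 billion

The money multiplier is m = (1 + c) / (rr + e + c) = (1 + 0.12) / (0.18 + 0.028 + 0.12) ≈ 3.41463.
So M = m × MB = 3.41463 × 7820 = 26702.4066 billion.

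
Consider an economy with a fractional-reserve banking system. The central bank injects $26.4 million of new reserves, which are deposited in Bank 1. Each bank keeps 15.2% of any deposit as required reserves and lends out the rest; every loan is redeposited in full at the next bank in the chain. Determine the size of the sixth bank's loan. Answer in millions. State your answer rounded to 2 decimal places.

$9.82 million

Each bank lends a fraction (1 − rr) = 0.8480 of the deposit it receives, so Bank 6 receives 26.4·0.8480^5 and lends 26.4·0.8480^6 ≈ 9.8170 million.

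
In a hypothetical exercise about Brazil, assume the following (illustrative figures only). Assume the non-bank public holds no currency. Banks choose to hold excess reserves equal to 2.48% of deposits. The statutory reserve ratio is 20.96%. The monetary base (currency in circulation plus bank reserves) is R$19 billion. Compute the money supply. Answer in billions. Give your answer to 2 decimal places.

R$81.06 billion

The money multiplier is m = 1 / (rr + e) = 1 / (0.2096 + 0.0248) ≈ 4.26621.
So M = m × MB = 4.26621 × 19 ≈ 81.058 billion.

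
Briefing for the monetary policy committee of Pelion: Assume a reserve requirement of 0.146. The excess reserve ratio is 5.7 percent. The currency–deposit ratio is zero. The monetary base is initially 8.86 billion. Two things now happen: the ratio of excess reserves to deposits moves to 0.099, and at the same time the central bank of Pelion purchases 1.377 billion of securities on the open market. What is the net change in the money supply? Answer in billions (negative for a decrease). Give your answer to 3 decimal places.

Before: m₁ = 1 / (0.146 + 0.057) ≈ 4.926108, MB₁ = 8.86, so M₁ = 4.926108 × 8.86 ≈ 43.6453 billion.
After: m₂ = 1 / (0.146 + 0.099) ≈ 4.081633, MB₂ = 8.86 + 1.377 = 10.237, so M₂ = 4.081633 × 10.237 ≈ 41.7837 billion.
ΔM = M₂ − M₁ = 41.7837 − 43.6453 = -1.8616 billion.

-1.862 billion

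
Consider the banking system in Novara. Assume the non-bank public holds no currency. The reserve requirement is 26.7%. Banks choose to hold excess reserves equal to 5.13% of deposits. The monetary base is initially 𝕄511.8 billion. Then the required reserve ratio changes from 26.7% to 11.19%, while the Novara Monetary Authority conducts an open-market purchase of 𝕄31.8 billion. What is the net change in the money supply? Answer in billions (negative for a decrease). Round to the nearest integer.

𝕄1723 billion

Before: m₁ = 1 / (0.267 + 0.0513) ≈ 3.1417, MB₁ = 511.8, so M₁ = 3.1417 × 511.8 ≈ 1607.9221 billion.
After: m₂ = 1 / (0.1119 + 0.0513) ≈ 6.1275, MB₂ = 511.8 + 31.8 = 543.6, so M₂ = 6.1275 × 543.6 = 3330.909 billion.
ΔM = M₂ − M₁ = 3330.909 − 1607.9221 = 1722.9869 billion.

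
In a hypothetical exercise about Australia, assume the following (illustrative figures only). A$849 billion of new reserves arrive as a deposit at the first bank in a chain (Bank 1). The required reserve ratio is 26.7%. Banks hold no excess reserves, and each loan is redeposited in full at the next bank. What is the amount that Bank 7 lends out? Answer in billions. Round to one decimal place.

Each bank lends a fraction (1 − rr) = 0.7330 of the deposit it receives, so Bank 7 receives 849·0.7330^6 and lends 849·0.7330^7 ≈ 96.5240 billion.

A$96.5 billion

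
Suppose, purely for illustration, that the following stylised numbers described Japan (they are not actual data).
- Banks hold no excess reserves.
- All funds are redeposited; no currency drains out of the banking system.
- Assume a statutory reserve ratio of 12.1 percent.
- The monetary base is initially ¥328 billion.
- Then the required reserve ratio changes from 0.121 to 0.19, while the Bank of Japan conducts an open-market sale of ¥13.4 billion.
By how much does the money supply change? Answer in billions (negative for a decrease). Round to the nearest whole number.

-1055 billion

Before: m₁ = 1 / (0.121) ≈ 8.2645, MB₁ = 328, so M₁ = 8.2645 × 328 = 2710.756 billion.
After: m₂ = 1 / (0.19) ≈ 5.2632, MB₂ = 328 − 13.4 = 314.6, so M₂ = 5.2632 × 314.6 ≈ 1655.8027 billion.
ΔM = M₂ − M₁ = 1655.8027 − 2710.756 = -1054.9533 billion.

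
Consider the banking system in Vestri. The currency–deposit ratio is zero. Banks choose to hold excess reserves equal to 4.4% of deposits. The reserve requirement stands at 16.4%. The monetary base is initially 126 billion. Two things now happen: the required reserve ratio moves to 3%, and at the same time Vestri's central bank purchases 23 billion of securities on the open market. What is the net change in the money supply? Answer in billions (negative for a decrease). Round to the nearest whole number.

Before: m₁ = 1 / (0.164 + 0.044) ≈ 4.8077, MB₁ = 126, so M₁ = 4.8077 × 126 = 605.7702 billion.
After: m₂ = 1 / (0.03 + 0.044) ≈ 13.5135, MB₂ = 126 + 23 = 149, so M₂ = 13.5135 × 149 = 2013.5115 billion.
ΔM = M₂ − M₁ = 2013.5115 − 605.7702 = 1407.7413 billion.

1408 billion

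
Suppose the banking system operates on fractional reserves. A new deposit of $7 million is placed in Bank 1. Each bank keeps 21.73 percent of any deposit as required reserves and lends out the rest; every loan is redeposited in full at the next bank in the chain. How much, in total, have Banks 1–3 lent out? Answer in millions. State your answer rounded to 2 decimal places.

$13.12 million

Bank i lends (1 − rr)^i of the original deposit: Bank 1 lends 7·0.7827 = 5.4789, Bank 2 lends 7·0.7827² ≈ 4.2883, and so on.
Summing a geometric series: total = 7·[0.7827·(1 − 0.7827^3) / (1 − 0.7827)] ≈ 13.1237 million.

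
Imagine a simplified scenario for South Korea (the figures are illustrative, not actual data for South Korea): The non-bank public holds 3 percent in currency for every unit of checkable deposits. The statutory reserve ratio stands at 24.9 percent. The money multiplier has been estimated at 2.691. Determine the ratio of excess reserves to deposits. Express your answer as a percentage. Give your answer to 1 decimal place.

10.4%

Using m = 2.691. Since m = (1 + c)/(c + rr + e), the denominator satisfies c + rr + e = (1 + c)/m = (1 + 0.03) / 2.691 ≈ 0.382757.
With c = 0.03 and rr = 0.249, the ratio of excess reserves to deposits is 0.382757 − 0.03 − 0.249 = 0.103757.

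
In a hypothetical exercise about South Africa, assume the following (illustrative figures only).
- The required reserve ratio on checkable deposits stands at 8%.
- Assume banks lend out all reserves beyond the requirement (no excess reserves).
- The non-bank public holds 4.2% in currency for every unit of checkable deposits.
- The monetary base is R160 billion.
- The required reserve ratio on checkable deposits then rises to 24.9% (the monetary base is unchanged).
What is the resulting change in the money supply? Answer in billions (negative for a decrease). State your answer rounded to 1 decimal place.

-793.6 billion

Initially m₁ = (1 + 0.042) / (0.08 + 0.042) ≈ 8.54098, so M₁ = 8.54098 × 160 = 1366.5568 billion.
After the change m₂ = (1 + 0.042) / (0.249 + 0.042) ≈ 3.58076, so M₂ = 3.58076 × 160 = 572.9216 billion.
ΔM = M₂ − M₁ = 572.9216 − 1366.5568 = -793.6352 billion.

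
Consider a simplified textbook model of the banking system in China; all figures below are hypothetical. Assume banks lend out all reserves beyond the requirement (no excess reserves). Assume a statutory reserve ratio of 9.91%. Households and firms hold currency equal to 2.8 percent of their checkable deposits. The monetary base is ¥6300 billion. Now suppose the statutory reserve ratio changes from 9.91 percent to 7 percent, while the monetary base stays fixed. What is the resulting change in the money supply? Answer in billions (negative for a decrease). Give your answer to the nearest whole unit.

¥15131 billion

Initially m₁ = (1 + 0.028) / (0.0991 + 0.028) ≈ 8.08812, so M₁ = 8.08812 × 6300 = 50955.156 billion.
After the change m₂ = (1 + 0.028) / (0.07 + 0.028) ≈ 10.48980, so M₂ = 10.48980 × 6300 = 66085.74 billion.
ΔM = M₂ − M₁ = 66085.74 − 50955.156 = 15130.584 billion.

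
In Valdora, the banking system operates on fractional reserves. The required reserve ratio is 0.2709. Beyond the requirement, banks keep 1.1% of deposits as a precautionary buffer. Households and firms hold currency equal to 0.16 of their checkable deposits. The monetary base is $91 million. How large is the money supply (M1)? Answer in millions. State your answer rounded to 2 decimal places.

The money multiplier is m = (1 + c) / (rr + e + c) = (1 + 0.16) / (0.2709 + 0.011 + 0.16) ≈ 2.62503.
So M = m × MB = 2.62503 × 91 ≈ 238.8777 million.

$238.88 million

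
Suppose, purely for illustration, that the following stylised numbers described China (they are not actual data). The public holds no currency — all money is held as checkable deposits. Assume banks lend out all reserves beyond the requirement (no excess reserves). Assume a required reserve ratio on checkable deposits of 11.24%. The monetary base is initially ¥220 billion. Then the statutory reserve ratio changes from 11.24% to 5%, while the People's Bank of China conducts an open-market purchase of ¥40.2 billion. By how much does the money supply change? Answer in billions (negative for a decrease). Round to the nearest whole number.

¥3247 billion

Before: m₁ = 1 / (0.1124) ≈ 8.8968, MB₁ = 220, so M₁ = 8.8968 × 220 = 1957.296 billion.
After: m₂ = 1 / (0.05) = 20, MB₂ = 220 + 40.2 = 260.2, so M₂ = 20 × 260.2 = 5204 billion.
ΔM = M₂ − M₁ = 5204 − 1957.296 = 3246.704 billion.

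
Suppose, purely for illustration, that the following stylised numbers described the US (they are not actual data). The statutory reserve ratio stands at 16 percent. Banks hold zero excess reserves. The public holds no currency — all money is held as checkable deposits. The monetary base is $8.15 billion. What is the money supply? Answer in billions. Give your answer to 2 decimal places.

With no currency drain or excess reserves, the money multiplier is m = 1/rr = 1/0.16 = 6.25.
Money supply M = m × MB = 6.25 × 8.15 = 50.9375 billion.

$50.94 billion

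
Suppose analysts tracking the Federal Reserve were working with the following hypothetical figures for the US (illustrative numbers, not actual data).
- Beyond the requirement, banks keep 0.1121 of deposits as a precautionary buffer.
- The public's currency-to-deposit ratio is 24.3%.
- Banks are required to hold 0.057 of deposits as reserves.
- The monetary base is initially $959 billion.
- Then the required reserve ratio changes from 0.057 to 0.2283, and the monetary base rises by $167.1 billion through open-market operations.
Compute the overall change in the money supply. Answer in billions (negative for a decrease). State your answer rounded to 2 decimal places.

-493.31 billion

Before: m₁ = (1 + 0.243) / (0.057 + 0.1121 + 0.243) ≈ 3.0162582, MB₁ = 959, so M₁ = 3.0162582 × 959 ≈ 2892.5916 billion.
After: m₂ = (1 + 0.243) / (0.2283 + 0.1121 + 0.243) ≈ 2.1306136, MB₂ = 959 + 167.1 = 1126.1, so M₂ = 2.1306136 × 1126.1 ≈ 2399.284 billion.
ΔM = M₂ − M₁ = 2399.284 − 2892.5916 = -493.3076 billion.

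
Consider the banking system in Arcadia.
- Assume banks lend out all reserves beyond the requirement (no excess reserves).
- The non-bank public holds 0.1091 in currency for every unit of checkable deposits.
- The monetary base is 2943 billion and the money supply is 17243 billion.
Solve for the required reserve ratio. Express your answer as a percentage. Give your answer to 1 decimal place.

Using m = M/MB = 17243/2943 ≈ 5.858987. Since m = (1 + c)/(c + rr + e), the denominator satisfies c + rr + e = (1 + c)/m = (1 + 0.1091) / 5.858987 ≈ 0.189299.
With c = 0.1091 and e = 0, the required reserve ratio is 0.189299 − 0.1091 − 0 = 0.080199.

8.0%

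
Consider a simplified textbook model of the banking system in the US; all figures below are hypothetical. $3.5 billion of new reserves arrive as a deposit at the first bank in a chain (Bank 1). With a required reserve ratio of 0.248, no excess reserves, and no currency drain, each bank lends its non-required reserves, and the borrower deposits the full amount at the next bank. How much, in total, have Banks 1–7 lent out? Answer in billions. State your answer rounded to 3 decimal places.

$9.170 billion

Bank i lends (1 − rr)^i of the original deposit: Bank 1 lends 3.5·0.7520 = 2.6320, Bank 2 lends 3.5·0.7520² ≈ 1.9793, and so on.
Summing a geometric series: total = 3.5·[0.7520·(1 − 0.7520^7) / (1 − 0.7520)] ≈ 9.1696 billion.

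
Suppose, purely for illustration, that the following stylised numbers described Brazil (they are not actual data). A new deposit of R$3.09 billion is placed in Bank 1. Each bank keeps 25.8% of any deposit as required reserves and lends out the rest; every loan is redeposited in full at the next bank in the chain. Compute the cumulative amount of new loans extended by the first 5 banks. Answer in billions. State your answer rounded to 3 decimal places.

Bank i lends (1 − rr)^i of the original deposit: Bank 1 lends 3.09·0.7420 ≈ 2.2928, Bank 2 lends 3.09·0.7420² ≈ 1.7012, and so on.
Summing a geometric series: total = 3.09·[0.7420·(1 − 0.7420^5) / (1 − 0.7420)] ≈ 6.8880 billion.

R$6.888 billion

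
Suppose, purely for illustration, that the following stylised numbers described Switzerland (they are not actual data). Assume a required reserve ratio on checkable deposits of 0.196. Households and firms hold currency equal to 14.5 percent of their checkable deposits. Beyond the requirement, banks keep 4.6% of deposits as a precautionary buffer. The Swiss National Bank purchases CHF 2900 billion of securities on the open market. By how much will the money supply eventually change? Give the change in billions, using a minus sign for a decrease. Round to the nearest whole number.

CHF 8580 billion

The money multiplier is m = (1 + c) / (rr + e + c) = (1 + 0.145) / (0.196 + 0.046 + 0.145) ≈ 2.95866.
The purchase adds 2900 billion of base, so ΔM = m × ΔMB = 2.95866 × (+2900) = 8580.114 billion.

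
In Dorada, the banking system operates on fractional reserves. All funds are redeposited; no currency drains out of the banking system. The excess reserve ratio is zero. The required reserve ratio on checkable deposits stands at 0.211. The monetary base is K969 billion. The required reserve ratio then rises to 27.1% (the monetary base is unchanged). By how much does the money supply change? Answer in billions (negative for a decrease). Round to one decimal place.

-1016.8 billion

Initially m₁ = 1 / (0.211) ≈ 4.73934, so M₁ = 4.73934 × 969 ≈ 4592.4205 billion.
After the change m₂ = 1 / (0.271) ≈ 3.69004, so M₂ = 3.69004 × 969 ≈ 3575.6488 billion.
ΔM = M₂ − M₁ = 3575.6488 − 4592.4205 = -1016.7717 billion.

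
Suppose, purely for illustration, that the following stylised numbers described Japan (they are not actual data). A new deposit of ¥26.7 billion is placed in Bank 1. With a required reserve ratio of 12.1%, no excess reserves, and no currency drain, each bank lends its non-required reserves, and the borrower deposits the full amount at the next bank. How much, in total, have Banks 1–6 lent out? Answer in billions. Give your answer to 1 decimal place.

Bank i lends (1 − rr)^i of the original deposit: Bank 1 lends 26.7·0.8790 = 23.4693, Bank 2 lends 26.7·0.8790² ≈ 20.6295, and so on.
Summing a geometric series: total = 26.7·[0.8790·(1 − 0.8790^6) / (1 − 0.8790)] ≈ 104.4972 billion.

¥104.5 billion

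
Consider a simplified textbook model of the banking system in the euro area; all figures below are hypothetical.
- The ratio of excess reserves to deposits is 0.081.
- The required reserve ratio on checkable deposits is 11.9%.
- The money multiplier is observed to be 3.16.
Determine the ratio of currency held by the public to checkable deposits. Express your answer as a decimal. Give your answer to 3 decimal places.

Using m = 3.16. From m = (1 + c)/(c + rr + e), rearranging gives 1 + c = m·(c + rr + e), so c·(1 − m) = m·(rr + e) − 1.
Hence c = [m·(rr + e) − 1]/(1 − m) = [3.16 × (0.119 + 0.081) − 1] / (1 − 3.16) ≈ 0.170370.

0.170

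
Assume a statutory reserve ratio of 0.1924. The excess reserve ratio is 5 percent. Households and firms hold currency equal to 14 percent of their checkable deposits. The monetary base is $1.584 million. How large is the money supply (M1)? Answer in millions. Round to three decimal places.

The money multiplier is m = (1 + c) / (rr + e + c) = (1 + 0.14) / (0.1924 + 0.05 + 0.14) ≈ 2.98117.
So M = m × MB = 2.98117 × 1.584 ≈ 4.7222 million.

$4.722 million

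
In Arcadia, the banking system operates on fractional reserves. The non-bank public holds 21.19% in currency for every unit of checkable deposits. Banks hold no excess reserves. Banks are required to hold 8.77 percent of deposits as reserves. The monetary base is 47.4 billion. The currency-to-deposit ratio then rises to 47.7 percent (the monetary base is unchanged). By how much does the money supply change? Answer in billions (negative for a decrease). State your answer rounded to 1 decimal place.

-67.8 billion

Initially m₁ = (1 + 0.2119) / (0.0877 + 0.2119) ≈ 4.0451, so M₁ = 4.0451 × 47.4 ≈ 191.7377 billion.
After the change m₂ = (1 + 0.477) / (0.0877 + 0.477) ≈ 2.6155, so M₂ = 2.6155 × 47.4 = 123.9747 billion.
ΔM = M₂ − M₁ = 123.9747 − 191.7377 = -67.763 billion.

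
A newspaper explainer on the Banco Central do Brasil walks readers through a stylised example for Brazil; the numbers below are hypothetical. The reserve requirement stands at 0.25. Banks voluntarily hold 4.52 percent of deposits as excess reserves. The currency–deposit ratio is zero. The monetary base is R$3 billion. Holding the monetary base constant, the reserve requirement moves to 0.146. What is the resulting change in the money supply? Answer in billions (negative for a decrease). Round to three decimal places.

Initially m₁ = 1 / (0.25 + 0.0452) ≈ 3.38753, so M₁ = 3.38753 × 3 ≈ 10.1626 billion.
After the change m₂ = 1 / (0.146 + 0.0452) ≈ 5.23013, so M₂ = 5.23013 × 3 ≈ 15.6904 billion.
ΔM = M₂ − M₁ = 15.6904 − 10.1626 = 5.5278 billion.

R$5.528 billion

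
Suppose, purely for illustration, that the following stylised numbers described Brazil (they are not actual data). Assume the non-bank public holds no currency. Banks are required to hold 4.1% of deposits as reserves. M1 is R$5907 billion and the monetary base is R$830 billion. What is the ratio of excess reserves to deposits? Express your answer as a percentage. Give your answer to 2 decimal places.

Using m = M/MB = 5907/830 ≈ 7.116867. Since m = (1 + c)/(c + rr + e), the denominator satisfies c + rr + e = (1 + c)/m = (1 + 0) / 7.116867 ≈ 0.140511.
With c = 0 and rr = 0.041, the ratio of excess reserves to deposits is 0.140511 − 0 − 0.041 = 0.099511.

9.95%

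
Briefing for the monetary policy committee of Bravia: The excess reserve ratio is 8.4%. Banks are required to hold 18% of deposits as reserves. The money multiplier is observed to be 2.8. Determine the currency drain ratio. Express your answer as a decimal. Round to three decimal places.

0.145

Using m = 2.8. From m = (1 + c)/(c + rr + e), rearranging gives 1 + c = m·(c + rr + e), so c·(1 − m) = m·(rr + e) − 1.
Hence c = [m·(rr + e) − 1]/(1 − m) = [2.8 × (0.18 + 0.084) − 1] / (1 − 2.8) ≈ 0.144889.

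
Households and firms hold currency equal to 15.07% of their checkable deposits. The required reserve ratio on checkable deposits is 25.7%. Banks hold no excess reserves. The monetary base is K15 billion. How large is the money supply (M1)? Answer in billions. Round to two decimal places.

The money multiplier is m = (1 + c) / (rr + c) = (1 + 0.1507) / (0.257 + 0.1507) ≈ 2.82242.
So M = m × MB = 2.82242 × 15 = 42.3363 billion.

K42.34 billion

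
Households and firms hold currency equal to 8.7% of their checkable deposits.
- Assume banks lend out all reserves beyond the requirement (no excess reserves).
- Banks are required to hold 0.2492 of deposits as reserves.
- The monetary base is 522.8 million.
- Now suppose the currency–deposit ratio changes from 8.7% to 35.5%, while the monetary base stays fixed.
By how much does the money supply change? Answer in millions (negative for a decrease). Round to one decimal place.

-517.9 million

Initially m₁ = (1 + 0.087) / (0.2492 + 0.087) ≈ 3.23319, so M₁ = 3.23319 × 522.8 ≈ 1690.3117 million.
After the change m₂ = (1 + 0.355) / (0.2492 + 0.355) ≈ 2.24263, so M₂ = 2.24263 × 522.8 ≈ 1172.447 million.
ΔM = M₂ − M₁ = 1172.447 − 1690.3117 = -517.8647 million.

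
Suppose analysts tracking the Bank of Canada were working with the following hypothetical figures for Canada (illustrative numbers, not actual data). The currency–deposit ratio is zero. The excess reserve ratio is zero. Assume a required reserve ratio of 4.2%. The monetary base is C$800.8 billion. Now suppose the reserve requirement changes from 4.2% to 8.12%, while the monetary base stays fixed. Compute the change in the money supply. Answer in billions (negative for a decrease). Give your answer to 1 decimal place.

-9204.6 billion

Initially m₁ = 1 / (0.042) ≈ 23.80952, so M₁ = 23.80952 × 800.8 ≈ 19066.6636 billion.
After the change m₂ = 1 / (0.0812) ≈ 12.31527, so M₂ = 12.31527 × 800.8 ≈ 9862.0682 billion.
ΔM = M₂ − M₁ = 9862.0682 − 19066.6636 = -9204.5954 billion.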